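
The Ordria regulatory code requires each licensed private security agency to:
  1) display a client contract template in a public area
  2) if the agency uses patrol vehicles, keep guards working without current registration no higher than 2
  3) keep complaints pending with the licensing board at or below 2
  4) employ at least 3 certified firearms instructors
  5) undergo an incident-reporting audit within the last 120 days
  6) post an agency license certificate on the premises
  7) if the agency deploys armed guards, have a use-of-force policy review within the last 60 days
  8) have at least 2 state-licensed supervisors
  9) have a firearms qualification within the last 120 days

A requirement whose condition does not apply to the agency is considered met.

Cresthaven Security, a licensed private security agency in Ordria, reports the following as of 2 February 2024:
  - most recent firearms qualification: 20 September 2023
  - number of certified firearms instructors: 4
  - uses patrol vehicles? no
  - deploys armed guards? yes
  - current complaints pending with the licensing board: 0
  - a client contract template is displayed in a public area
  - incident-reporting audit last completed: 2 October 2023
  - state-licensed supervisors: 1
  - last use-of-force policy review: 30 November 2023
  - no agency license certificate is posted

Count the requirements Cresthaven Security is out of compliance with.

1. client contract template present → met
2. condition 'uses patrol vehicles' does not hold → requirement n/a → met
3. complaints pending with the licensing board 0 ≤ 2 → met
4. certified firearms instructors 4 ≥ 3 → met
5. incident-reporting audit 123 days ago vs limit 120 → not met
6. agency license certificate absent → not met
7. condition 'deploys armed guards' holds; use-of-force policy review 64 days ago vs limit 60 → not met
8. state-licensed supervisors 1 < 2 → not met
9. firearms qualification 135 days ago vs limit 120 → not met
Not met: 5 of 9

5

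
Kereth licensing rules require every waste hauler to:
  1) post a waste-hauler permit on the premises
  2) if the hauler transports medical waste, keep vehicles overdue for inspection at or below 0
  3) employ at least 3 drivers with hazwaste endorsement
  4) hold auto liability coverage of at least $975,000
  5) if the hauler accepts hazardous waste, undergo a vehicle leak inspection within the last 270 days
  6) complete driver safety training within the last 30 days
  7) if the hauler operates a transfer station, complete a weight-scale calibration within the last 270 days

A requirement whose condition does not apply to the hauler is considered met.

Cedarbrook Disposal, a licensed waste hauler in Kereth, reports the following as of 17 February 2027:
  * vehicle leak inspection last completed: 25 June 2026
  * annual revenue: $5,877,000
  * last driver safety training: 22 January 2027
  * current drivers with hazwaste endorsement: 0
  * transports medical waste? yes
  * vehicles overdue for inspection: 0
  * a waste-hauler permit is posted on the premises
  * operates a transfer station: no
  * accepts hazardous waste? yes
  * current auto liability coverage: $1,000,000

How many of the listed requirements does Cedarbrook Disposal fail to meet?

1. waste-hauler permit present → met
2. condition 'transports medical waste' holds; vehicles overdue for inspection 0 ≤ 0 → met
3. drivers with hazwaste endorsement 0 < 3 → not met
4. auto liability coverage $1,000,000 ≥ $975,000 → met
5. condition 'accepts hazardous waste' holds; vehicle leak inspection 237 days ago vs limit 270 → met
6. driver safety training 26 days ago vs limit 30 → met
7. condition 'operates a transfer station' does not hold → requirement n/a → met
Not met: 1 of 7

1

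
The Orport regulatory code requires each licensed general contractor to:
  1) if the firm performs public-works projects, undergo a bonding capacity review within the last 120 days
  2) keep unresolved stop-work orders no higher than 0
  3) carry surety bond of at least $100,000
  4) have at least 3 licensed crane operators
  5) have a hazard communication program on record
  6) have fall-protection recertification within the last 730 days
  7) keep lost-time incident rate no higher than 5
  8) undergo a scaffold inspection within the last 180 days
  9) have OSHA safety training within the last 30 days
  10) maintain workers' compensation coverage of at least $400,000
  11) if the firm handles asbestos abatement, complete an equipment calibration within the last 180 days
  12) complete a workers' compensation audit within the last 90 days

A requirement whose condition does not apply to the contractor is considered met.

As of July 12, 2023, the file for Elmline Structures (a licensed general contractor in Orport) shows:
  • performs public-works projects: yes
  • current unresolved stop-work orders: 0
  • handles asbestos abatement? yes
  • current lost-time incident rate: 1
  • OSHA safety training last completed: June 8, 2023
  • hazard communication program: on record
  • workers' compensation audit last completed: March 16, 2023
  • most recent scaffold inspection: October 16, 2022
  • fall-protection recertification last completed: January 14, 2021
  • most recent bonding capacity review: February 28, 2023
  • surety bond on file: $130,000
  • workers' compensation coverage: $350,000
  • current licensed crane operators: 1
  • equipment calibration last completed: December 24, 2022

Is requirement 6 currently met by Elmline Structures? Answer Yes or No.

6. fall-protection recertification 909 days ago vs limit 730 → not met

No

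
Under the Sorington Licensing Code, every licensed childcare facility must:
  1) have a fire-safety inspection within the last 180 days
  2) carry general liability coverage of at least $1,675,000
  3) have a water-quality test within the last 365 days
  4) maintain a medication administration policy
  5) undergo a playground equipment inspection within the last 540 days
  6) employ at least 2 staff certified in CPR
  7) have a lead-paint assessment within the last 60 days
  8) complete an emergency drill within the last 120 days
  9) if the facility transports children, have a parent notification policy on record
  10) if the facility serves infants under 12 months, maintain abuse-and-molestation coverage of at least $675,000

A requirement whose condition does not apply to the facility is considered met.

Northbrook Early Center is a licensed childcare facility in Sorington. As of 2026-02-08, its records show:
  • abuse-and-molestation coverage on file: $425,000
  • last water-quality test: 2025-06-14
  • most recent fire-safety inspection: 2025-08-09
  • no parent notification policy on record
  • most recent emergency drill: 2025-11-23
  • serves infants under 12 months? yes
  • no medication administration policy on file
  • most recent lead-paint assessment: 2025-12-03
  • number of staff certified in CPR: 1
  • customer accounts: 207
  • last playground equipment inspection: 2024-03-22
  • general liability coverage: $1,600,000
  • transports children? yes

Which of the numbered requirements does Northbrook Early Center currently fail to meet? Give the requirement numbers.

1, 2, 4, 5, 6, 7, 9, 10

1. fire-safety inspection 183 days ago vs limit 180 → not met
2. general liability coverage $1,600,000 < $1,675,000 → not met
3. water-quality test 239 days ago vs limit 365 → met
4. medication administration policy absent → not met
5. playground equipment inspection 688 days ago vs limit 540 → not met
6. staff certified in CPR 1 < 2 → not met
7. lead-paint assessment 67 days ago vs limit 60 → not met
8. emergency drill 77 days ago vs limit 120 → met
9. condition 'transports children' holds; parent notification policy absent → not met
10. condition 'serves infants under 12 months' holds; abuse-and-molestation coverage $425,000 < $675,000 → not met
Not met: 1, 2, 4, 5, 6, 7, 9, 10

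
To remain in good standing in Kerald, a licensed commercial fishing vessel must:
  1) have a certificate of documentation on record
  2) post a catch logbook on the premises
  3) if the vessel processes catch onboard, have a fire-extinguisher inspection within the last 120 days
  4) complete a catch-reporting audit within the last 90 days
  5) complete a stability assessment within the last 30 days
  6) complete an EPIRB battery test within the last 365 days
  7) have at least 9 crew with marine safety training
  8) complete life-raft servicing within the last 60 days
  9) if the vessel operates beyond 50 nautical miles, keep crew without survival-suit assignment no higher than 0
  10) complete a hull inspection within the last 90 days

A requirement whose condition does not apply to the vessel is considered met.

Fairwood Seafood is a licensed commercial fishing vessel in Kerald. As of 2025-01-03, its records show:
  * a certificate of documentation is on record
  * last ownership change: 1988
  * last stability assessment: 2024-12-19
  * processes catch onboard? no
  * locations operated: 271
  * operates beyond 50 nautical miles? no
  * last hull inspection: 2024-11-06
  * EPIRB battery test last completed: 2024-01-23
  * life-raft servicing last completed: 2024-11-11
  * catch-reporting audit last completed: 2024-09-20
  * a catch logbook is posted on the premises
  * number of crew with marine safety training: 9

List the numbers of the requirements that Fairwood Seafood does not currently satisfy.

4

1. certificate of documentation present → met
2. catch logbook present → met
3. condition 'processes catch onboard' does not hold → requirement n/a → met
4. catch-reporting audit 105 days ago vs limit 90 → not met
5. stability assessment 15 days ago vs limit 30 → met
6. EPIRB battery test 346 days ago vs limit 365 → met
7. crew with marine safety training 9 ≥ 9 → met
8. life-raft servicing 53 days ago vs limit 60 → met
9. condition 'operates beyond 50 nautical miles' does not hold → requirement n/a → met
10. hull inspection 58 days ago vs limit 90 → met
Not met: 4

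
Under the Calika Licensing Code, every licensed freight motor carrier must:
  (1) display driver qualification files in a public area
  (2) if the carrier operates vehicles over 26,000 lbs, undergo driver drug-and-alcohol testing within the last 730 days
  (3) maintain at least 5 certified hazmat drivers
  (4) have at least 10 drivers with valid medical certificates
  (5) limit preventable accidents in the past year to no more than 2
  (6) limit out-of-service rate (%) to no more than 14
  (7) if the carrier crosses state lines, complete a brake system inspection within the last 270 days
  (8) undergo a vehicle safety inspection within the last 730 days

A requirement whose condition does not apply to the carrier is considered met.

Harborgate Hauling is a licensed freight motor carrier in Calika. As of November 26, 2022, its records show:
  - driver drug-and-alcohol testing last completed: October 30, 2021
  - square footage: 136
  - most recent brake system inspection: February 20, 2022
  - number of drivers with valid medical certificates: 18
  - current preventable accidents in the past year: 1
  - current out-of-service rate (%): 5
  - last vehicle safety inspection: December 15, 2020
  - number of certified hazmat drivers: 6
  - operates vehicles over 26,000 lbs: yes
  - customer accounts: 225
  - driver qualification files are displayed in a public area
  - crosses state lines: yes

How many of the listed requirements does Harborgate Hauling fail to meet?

1. driver qualification files present → met
2. condition 'operates vehicles over 26,000 lbs' holds; driver drug-and-alcohol testing 392 days ago vs limit 730 → met
3. certified hazmat drivers 6 ≥ 5 → met
4. drivers with valid medical certificates 18 ≥ 10 → met
5. preventable accidents in the past year 1 ≤ 2 → met
6. out-of-service rate (%) 5 ≤ 14 → met
7. condition 'crosses state lines' holds; brake system inspection 279 days ago vs limit 270 → not met
8. vehicle safety inspection 711 days ago vs limit 730 → met
Not met: 1 of 8

1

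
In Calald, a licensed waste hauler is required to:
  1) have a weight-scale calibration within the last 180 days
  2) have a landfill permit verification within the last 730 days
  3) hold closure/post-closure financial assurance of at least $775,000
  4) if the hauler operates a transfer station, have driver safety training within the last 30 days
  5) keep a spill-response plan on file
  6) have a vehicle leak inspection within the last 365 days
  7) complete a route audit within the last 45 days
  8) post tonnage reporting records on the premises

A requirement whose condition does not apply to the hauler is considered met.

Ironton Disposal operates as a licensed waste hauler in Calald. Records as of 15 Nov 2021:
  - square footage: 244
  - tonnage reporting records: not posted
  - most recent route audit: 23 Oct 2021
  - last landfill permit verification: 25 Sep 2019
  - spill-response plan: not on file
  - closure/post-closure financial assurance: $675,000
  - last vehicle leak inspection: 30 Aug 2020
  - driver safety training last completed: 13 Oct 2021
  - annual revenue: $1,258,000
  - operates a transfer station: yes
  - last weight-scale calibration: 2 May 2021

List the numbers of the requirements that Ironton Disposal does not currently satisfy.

1, 2, 3, 4, 5, 6, 8

1. weight-scale calibration 197 days ago vs limit 180 → not met
2. landfill permit verification 782 days ago vs limit 730 → not met
3. closure/post-closure financial assurance $675,000 < $775,000 → not met
4. condition 'operates a transfer station' holds; driver safety training 33 days ago vs limit 30 → not met
5. spill-response plan absent → not met
6. vehicle leak inspection 442 days ago vs limit 365 → not met
7. route audit 23 days ago vs limit 45 → met
8. tonnage reporting records absent → not met
Not met: 1, 2, 3, 4, 5, 6, 8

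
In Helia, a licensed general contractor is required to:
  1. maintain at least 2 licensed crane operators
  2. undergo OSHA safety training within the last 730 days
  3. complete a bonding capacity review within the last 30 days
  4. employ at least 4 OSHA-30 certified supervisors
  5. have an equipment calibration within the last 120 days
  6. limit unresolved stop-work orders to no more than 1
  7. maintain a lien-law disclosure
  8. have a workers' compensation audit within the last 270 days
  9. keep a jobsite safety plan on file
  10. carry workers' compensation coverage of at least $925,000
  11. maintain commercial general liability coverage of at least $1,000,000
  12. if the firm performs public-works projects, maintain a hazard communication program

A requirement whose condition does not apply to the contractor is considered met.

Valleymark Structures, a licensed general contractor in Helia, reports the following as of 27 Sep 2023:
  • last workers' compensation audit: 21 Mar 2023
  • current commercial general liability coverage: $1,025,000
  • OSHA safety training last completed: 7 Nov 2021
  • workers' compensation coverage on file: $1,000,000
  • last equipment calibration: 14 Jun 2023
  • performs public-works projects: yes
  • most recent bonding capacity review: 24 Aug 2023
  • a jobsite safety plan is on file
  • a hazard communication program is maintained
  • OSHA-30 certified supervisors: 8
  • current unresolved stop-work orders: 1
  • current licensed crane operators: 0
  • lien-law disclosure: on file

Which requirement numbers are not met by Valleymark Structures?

1, 3

1. licensed crane operators 0 < 2 → not met
2. OSHA safety training 689 days ago vs limit 730 → met
3. bonding capacity review 34 days ago vs limit 30 → not met
4. OSHA-30 certified supervisors 8 ≥ 4 → met
5. equipment calibration 105 days ago vs limit 120 → met
6. unresolved stop-work orders 1 ≤ 1 → met
7. lien-law disclosure present → met
8. workers' compensation audit 190 days ago vs limit 270 → met
9. jobsite safety plan present → met
10. workers' compensation coverage $1,000,000 ≥ $925,000 → met
11. commercial general liability coverage $1,025,000 ≥ $1,000,000 → met
12. condition 'performs public-works projects' holds; hazard communication program present → met
Not met: 1, 3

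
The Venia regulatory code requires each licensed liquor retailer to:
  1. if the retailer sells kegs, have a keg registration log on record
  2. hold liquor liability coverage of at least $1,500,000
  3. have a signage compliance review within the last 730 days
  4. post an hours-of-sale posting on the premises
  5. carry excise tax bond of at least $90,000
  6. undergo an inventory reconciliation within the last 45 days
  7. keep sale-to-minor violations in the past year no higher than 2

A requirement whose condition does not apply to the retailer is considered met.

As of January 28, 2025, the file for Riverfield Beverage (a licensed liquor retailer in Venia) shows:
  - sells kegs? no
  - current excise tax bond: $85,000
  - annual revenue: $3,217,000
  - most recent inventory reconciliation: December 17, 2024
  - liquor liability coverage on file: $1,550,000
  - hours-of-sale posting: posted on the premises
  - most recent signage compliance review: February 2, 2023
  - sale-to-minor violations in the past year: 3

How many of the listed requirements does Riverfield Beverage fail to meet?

1. condition 'sells kegs' does not hold → requirement n/a → met
2. liquor liability coverage $1,550,000 ≥ $1,500,000 → met
3. signage compliance review 726 days ago vs limit 730 → met
4. hours-of-sale posting present → met
5. excise tax bond $85,000 < $90,000 → not met
6. inventory reconciliation 42 days ago vs limit 45 → met
7. sale-to-minor violations in the past year 3 > 2 → not met
Not met: 2 of 7

2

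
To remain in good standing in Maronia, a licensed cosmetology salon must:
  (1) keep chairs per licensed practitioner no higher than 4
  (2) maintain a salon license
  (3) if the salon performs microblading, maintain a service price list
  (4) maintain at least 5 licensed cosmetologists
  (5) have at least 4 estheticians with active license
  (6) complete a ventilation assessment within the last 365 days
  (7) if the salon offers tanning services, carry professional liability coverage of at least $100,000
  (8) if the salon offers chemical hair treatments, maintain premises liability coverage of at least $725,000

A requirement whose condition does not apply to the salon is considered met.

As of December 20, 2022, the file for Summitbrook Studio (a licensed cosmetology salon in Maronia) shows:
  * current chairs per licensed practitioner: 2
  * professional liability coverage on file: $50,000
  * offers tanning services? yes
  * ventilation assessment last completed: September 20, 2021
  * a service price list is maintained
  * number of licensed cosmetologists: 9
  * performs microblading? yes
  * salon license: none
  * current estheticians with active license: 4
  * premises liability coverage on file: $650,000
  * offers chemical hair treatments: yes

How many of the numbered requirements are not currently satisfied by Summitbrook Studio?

4

1. chairs per licensed practitioner 2 ≤ 4 → met
2. salon license absent → not met
3. condition 'performs microblading' holds; service price list present → met
4. licensed cosmetologists 9 ≥ 5 → met
5. estheticians with active license 4 ≥ 4 → met
6. ventilation assessment 456 days ago vs limit 365 → not met
7. condition 'offers tanning services' holds; professional liability coverage $50,000 < $100,000 → not met
8. condition 'offers chemical hair treatments' holds; premises liability coverage $650,000 < $725,000 → not met
Not met: 4 of 8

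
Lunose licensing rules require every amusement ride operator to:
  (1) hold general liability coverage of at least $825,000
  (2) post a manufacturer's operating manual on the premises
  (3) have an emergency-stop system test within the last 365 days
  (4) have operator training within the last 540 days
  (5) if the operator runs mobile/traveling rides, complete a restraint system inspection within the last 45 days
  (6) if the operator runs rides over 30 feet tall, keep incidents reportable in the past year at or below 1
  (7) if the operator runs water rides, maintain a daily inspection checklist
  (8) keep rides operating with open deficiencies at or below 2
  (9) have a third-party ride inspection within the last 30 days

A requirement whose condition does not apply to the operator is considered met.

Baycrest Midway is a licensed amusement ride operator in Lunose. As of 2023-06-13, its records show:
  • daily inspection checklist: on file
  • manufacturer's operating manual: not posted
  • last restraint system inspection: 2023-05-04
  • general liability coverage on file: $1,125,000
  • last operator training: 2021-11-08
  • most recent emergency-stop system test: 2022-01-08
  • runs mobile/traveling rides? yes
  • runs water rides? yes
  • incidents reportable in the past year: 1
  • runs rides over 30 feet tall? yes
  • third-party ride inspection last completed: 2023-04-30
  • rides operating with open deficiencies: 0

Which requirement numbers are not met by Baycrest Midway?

2, 3, 4, 9

1. general liability coverage $1,125,000 ≥ $825,000 → met
2. manufacturer's operating manual absent → not met
3. emergency-stop system test 521 days ago vs limit 365 → not met
4. operator training 582 days ago vs limit 540 → not met
5. condition 'runs mobile/traveling rides' holds; restraint system inspection 40 days ago vs limit 45 → met
6. condition 'runs rides over 30 feet tall' holds; incidents reportable in the past year 1 ≤ 1 → met
7. condition 'runs water rides' holds; daily inspection checklist present → met
8. rides operating with open deficiencies 0 ≤ 2 → met
9. third-party ride inspection 44 days ago vs limit 30 → not met
Not met: 2, 3, 4, 9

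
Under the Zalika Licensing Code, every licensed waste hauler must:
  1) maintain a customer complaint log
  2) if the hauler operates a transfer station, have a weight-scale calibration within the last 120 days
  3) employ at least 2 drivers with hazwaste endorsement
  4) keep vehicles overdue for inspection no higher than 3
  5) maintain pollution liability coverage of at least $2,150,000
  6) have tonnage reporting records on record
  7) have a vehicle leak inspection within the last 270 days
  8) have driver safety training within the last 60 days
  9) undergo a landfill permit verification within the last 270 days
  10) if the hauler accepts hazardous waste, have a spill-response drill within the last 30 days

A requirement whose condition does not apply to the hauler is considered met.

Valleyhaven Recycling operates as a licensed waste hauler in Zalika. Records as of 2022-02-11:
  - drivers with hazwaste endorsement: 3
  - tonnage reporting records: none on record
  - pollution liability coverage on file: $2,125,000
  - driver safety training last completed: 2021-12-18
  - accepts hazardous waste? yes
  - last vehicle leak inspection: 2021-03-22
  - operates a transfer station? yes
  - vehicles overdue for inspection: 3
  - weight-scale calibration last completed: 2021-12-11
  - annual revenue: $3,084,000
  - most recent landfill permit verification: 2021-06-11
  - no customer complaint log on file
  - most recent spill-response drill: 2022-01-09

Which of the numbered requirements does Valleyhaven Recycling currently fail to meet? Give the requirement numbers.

1. customer complaint log absent → not met
2. condition 'operates a transfer station' holds; weight-scale calibration 62 days ago vs limit 120 → met
3. drivers with hazwaste endorsement 3 ≥ 2 → met
4. vehicles overdue for inspection 3 ≤ 3 → met
5. pollution liability coverage $2,125,000 < $2,150,000 → not met
6. tonnage reporting records absent → not met
7. vehicle leak inspection 326 days ago vs limit 270 → not met
8. driver safety training 55 days ago vs limit 60 → met
9. landfill permit verification 245 days ago vs limit 270 → met
10. condition 'accepts hazardous waste' holds; spill-response drill 33 days ago vs limit 30 → not met
Not met: 1, 5, 6, 7, 10

1, 5, 6, 7, 10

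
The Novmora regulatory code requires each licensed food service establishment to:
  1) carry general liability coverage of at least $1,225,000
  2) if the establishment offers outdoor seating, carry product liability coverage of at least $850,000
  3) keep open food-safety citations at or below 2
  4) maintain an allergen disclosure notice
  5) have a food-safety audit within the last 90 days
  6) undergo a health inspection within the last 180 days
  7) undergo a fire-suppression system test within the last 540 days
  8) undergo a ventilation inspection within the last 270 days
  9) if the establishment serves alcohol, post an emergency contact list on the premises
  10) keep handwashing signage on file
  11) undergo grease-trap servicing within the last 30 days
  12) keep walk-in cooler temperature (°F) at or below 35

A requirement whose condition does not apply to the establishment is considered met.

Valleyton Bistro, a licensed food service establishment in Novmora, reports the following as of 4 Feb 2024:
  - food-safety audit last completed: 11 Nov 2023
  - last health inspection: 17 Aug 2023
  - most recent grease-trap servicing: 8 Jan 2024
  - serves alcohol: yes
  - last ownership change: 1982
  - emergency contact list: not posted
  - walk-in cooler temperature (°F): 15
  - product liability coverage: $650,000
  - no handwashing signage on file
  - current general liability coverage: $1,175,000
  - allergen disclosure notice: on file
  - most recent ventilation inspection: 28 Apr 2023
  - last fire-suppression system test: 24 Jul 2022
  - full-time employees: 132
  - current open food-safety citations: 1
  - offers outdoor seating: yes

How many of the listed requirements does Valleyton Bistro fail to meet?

6

1. general liability coverage $1,175,000 < $1,225,000 → not met
2. condition 'offers outdoor seating' holds; product liability coverage $650,000 < $850,000 → not met
3. open food-safety citations 1 ≤ 2 → met
4. allergen disclosure notice present → met
5. food-safety audit 85 days ago vs limit 90 → met
6. health inspection 171 days ago vs limit 180 → met
7. fire-suppression system test 560 days ago vs limit 540 → not met
8. ventilation inspection 282 days ago vs limit 270 → not met
9. condition 'serves alcohol' holds; emergency contact list absent → not met
10. handwashing signage absent → not met
11. grease-trap servicing 27 days ago vs limit 30 → met
12. walk-in cooler temperature (°F) 15 ≤ 35 → met
Not met: 6 of 12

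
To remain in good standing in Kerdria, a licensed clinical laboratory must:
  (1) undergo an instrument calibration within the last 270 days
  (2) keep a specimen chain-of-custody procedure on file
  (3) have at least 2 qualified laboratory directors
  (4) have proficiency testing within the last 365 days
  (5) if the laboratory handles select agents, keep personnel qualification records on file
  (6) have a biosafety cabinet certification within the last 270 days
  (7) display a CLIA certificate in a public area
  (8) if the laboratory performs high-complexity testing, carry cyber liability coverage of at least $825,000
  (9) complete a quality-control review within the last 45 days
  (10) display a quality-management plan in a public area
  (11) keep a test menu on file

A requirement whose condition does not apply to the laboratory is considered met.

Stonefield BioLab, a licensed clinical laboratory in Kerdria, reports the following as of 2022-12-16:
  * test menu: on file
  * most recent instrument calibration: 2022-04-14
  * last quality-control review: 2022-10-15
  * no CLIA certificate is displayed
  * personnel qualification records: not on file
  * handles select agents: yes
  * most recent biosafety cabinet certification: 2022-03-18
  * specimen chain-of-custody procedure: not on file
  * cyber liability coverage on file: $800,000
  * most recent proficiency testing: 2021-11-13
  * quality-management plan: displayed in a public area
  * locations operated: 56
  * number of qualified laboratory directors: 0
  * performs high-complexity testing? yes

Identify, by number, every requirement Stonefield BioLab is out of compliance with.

2, 3, 4, 5, 6, 7, 8, 9

1. instrument calibration 246 days ago vs limit 270 → met
2. specimen chain-of-custody procedure absent → not met
3. qualified laboratory directors 0 < 2 → not met
4. proficiency testing 398 days ago vs limit 365 → not met
5. condition 'handles select agents' holds; personnel qualification records absent → not met
6. biosafety cabinet certification 273 days ago vs limit 270 → not met
7. CLIA certificate absent → not met
8. condition 'performs high-complexity testing' holds; cyber liability coverage $800,000 < $825,000 → not met
9. quality-control review 62 days ago vs limit 45 → not met
10. quality-management plan present → met
11. test menu present → met
Not met: 2, 3, 4, 5, 6, 7, 8, 9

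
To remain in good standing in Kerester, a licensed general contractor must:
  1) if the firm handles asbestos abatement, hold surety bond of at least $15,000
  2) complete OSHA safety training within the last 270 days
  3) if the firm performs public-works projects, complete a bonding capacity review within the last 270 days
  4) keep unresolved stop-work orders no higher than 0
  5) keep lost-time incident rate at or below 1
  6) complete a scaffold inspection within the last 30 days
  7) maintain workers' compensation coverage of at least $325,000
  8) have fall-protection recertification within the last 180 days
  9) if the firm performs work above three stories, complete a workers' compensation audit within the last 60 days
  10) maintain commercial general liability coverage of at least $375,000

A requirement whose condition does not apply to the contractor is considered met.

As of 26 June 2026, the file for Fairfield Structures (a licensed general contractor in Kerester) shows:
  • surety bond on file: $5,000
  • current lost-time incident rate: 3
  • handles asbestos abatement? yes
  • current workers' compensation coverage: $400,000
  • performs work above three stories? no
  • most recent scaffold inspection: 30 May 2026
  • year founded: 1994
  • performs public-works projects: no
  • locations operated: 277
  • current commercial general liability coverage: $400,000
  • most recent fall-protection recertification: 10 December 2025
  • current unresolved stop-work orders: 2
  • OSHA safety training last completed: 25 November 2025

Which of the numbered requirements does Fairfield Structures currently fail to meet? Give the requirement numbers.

1. condition 'handles asbestos abatement' holds; surety bond $5,000 < $15,000 → not met
2. OSHA safety training 213 days ago vs limit 270 → met
3. condition 'performs public-works projects' does not hold → requirement n/a → met
4. unresolved stop-work orders 2 > 0 → not met
5. lost-time incident rate 3 > 1 → not met
6. scaffold inspection 27 days ago vs limit 30 → met
7. workers' compensation coverage $400,000 ≥ $325,000 → met
8. fall-protection recertification 198 days ago vs limit 180 → not met
9. condition 'performs work above three stories' does not hold → requirement n/a → met
10. commercial general liability coverage $400,000 ≥ $375,000 → met
Not met: 1, 4, 5, 8

1, 4, 5, 8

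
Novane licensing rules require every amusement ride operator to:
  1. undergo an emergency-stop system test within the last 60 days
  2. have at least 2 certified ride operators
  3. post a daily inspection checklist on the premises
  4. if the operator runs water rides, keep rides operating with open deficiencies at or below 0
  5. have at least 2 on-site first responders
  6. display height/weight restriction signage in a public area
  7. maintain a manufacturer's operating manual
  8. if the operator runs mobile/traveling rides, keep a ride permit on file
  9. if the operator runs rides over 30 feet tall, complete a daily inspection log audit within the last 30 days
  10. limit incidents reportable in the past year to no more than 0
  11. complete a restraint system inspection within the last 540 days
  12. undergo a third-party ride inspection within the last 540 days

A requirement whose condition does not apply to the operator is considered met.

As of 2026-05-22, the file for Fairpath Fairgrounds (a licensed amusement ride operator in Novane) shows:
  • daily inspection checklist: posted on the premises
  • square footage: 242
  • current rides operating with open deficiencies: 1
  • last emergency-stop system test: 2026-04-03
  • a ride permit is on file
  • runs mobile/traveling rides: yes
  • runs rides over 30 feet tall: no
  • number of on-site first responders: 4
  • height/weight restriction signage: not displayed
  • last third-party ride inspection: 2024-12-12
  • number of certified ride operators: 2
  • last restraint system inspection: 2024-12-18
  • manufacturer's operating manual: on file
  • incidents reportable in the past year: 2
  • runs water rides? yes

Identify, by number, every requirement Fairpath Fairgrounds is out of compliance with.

1. emergency-stop system test 49 days ago vs limit 60 → met
2. certified ride operators 2 ≥ 2 → met
3. daily inspection checklist present → met
4. condition 'runs water rides' holds; rides operating with open deficiencies 1 > 0 → not met
5. on-site first responders 4 ≥ 2 → met
6. height/weight restriction signage absent → not met
7. manufacturer's operating manual present → met
8. condition 'runs mobile/traveling rides' holds; ride permit present → met
9. condition 'runs rides over 30 feet tall' does not hold → requirement n/a → met
10. incidents reportable in the past year 2 > 0 → not met
11. restraint system inspection 520 days ago vs limit 540 → met
12. third-party ride inspection 526 days ago vs limit 540 → met
Not met: 4, 6, 10

4, 6, 10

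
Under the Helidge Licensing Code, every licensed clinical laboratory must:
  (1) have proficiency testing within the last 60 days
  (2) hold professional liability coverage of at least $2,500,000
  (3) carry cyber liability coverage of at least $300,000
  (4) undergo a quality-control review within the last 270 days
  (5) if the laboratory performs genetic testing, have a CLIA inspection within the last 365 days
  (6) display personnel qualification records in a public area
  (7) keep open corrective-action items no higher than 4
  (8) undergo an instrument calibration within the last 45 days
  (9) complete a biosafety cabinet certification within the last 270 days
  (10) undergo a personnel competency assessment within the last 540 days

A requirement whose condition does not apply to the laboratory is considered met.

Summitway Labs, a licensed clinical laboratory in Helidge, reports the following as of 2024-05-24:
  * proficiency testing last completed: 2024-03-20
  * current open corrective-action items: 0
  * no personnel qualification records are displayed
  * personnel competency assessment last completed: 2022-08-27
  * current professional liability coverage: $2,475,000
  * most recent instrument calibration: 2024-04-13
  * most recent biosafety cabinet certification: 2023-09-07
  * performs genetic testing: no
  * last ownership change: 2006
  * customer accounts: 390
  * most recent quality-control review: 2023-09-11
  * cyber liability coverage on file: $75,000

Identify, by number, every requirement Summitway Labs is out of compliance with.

1. proficiency testing 65 days ago vs limit 60 → not met
2. professional liability coverage $2,475,000 < $2,500,000 → not met
3. cyber liability coverage $75,000 < $300,000 → not met
4. quality-control review 256 days ago vs limit 270 → met
5. condition 'performs genetic testing' does not hold → requirement n/a → met
6. personnel qualification records absent → not met
7. open corrective-action items 0 ≤ 4 → met
8. instrument calibration 41 days ago vs limit 45 → met
9. biosafety cabinet certification 260 days ago vs limit 270 → met
10. personnel competency assessment 636 days ago vs limit 540 → not met
Not met: 1, 2, 3, 6, 10

1, 2, 3, 6, 10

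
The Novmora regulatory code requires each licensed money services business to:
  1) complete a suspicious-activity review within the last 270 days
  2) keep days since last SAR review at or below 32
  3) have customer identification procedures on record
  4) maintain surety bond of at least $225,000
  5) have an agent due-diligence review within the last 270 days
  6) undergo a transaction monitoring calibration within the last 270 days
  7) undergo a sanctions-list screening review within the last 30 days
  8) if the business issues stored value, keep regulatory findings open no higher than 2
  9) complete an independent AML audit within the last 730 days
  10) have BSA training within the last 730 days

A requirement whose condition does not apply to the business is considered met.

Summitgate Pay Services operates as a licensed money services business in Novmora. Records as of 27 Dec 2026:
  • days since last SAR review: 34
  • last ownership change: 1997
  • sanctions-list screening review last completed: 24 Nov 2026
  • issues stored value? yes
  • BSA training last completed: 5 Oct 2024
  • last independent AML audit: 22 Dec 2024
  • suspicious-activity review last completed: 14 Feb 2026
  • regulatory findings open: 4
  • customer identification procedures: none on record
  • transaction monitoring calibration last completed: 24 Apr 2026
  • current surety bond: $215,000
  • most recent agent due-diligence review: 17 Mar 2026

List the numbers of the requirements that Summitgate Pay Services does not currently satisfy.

1, 2, 3, 4, 5, 7, 8, 9, 10

1. suspicious-activity review 316 days ago vs limit 270 → not met
2. days since last SAR review 34 > 32 → not met
3. customer identification procedures absent → not met
4. surety bond $215,000 < $225,000 → not met
5. agent due-diligence review 285 days ago vs limit 270 → not met
6. transaction monitoring calibration 247 days ago vs limit 270 → met
7. sanctions-list screening review 33 days ago vs limit 30 → not met
8. condition 'issues stored value' holds; regulatory findings open 4 > 2 → not met
9. independent AML audit 735 days ago vs limit 730 → not met
10. BSA training 813 days ago vs limit 730 → not met
Not met: 1, 2, 3, 4, 5, 7, 8, 9, 10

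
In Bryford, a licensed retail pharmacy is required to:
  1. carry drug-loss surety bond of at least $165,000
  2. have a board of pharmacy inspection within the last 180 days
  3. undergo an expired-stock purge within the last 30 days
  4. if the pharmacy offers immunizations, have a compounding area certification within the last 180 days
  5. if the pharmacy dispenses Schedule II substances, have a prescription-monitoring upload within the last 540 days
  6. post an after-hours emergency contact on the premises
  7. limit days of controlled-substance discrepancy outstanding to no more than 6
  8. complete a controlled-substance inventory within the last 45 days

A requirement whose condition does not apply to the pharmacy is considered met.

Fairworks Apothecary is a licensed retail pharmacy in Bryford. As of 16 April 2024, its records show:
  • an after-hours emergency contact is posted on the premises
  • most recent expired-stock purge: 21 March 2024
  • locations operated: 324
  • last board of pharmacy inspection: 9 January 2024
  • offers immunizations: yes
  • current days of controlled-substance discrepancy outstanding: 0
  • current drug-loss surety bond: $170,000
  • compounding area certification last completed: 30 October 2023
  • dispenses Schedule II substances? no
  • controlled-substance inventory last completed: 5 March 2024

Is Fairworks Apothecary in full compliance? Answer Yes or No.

Yes

1. drug-loss surety bond $170,000 ≥ $165,000 → met
2. board of pharmacy inspection 98 days ago vs limit 180 → met
3. expired-stock purge 26 days ago vs limit 30 → met
4. condition 'offers immunizations' holds; compounding area certification 169 days ago vs limit 180 → met
5. condition 'dispenses Schedule II substances' does not hold → requirement n/a → met
6. after-hours emergency contact present → met
7. days of controlled-substance discrepancy outstanding 0 ≤ 6 → met
8. controlled-substance inventory 42 days ago vs limit 45 → met
All met.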